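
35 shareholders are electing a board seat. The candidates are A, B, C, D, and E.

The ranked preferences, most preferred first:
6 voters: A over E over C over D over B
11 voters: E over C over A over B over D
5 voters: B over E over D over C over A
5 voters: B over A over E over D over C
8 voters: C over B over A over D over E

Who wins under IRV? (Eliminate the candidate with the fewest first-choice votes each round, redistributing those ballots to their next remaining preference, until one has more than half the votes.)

B

Round 1: A 6, B 10, C 8, D 0, E 11. D eliminated.
Round 2: A 6, B 10, C 8, E 11. A eliminated.
Round 3: B 10, C 8, E 17. C eliminated.
Round 4: B 18, E 17. B has a majority (≥18).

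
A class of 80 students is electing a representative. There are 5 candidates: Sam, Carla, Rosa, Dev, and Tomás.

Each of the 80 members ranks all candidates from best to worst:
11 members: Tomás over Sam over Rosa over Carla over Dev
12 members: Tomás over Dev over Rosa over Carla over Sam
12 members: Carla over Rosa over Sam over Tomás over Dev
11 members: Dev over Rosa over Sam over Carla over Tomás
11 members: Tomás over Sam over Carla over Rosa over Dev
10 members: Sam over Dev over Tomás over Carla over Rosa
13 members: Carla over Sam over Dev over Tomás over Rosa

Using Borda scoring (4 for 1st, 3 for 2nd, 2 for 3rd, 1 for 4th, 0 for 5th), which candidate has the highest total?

Sam

Sam: 11×3 + 12×0 + 12×2 + 11×2 + 11×3 + 10×4 + 13×3 = 191
Carla: 11×1 + 12×1 + 12×4 + 11×1 + 11×2 + 10×1 + 13×4 = 166
Rosa: 11×2 + 12×2 + 12×3 + 11×3 + 11×1 + 10×0 + 13×0 = 126
Dev: 11×0 + 12×3 + 12×0 + 11×4 + 11×0 + 10×3 + 13×2 = 136
Tomás: 11×4 + 12×4 + 12×1 + 11×0 + 11×4 + 10×2 + 13×1 = 181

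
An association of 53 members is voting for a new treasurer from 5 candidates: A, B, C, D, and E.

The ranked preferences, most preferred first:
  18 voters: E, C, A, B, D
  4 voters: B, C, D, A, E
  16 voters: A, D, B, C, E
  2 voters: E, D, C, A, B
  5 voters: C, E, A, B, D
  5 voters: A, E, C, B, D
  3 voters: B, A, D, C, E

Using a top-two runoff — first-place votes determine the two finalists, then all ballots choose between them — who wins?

Round 1 first-place votes: A 21, B 7, C 5, D 0, E 20. A and E advance.
Runoff: A is ranked above E on 28 ballots, E above A on 25.

A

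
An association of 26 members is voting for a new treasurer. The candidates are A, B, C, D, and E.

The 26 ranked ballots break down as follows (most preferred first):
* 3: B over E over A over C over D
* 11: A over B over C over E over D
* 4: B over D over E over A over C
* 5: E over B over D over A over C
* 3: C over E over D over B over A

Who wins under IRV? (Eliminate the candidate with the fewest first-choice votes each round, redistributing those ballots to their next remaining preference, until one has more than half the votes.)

Round 1: A 11, B 7, C 3, D 0, E 5. D eliminated.
Round 2: A 11, B 7, C 3, E 5. C eliminated.
Round 3: A 11, B 7, E 8. B eliminated.
Round 4: A 11, E 15. E has a majority (≥14).

E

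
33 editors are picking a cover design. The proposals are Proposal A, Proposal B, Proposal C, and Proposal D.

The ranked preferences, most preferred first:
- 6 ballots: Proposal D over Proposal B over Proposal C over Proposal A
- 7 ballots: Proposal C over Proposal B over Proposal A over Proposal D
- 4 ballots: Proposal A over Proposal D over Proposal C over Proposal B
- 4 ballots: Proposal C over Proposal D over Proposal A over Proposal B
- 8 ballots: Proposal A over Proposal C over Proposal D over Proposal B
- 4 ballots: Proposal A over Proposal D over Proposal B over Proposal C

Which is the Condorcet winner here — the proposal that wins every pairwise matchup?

Proposal C vs Proposal A: 17–16
Proposal C vs Proposal B: 23–10
Proposal C vs Proposal D: 19–14
Proposal C beats every other proposal.

Proposal C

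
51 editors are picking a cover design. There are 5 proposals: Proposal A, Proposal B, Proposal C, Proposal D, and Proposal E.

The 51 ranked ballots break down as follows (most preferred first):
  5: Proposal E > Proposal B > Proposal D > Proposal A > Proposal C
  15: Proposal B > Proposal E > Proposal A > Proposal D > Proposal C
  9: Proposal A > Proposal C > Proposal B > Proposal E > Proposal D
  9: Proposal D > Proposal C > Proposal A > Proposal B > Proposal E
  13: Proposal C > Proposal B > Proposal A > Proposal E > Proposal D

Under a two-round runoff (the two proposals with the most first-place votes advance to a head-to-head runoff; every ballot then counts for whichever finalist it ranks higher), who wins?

Proposal C

Round 1 first-place votes: Proposal A 9, Proposal B 15, Proposal C 13, Proposal D 9, Proposal E 5. Proposal B and Proposal C advance.
Runoff: Proposal B is ranked above Proposal C on 20 ballots, Proposal C above Proposal B on 31.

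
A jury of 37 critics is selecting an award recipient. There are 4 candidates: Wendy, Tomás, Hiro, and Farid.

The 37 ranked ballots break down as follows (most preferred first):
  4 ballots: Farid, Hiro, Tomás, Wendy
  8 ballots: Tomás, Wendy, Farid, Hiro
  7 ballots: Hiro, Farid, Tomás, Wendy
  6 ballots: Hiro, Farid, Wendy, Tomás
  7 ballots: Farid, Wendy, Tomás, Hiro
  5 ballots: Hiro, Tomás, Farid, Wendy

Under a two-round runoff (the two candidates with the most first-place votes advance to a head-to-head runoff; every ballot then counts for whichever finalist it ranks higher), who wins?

Round 1 first-place votes: Wendy 0, Tomás 8, Hiro 18, Farid 11. Hiro and Farid advance.
Runoff: Hiro is ranked above Farid on 18 ballots, Farid above Hiro on 19.

Farid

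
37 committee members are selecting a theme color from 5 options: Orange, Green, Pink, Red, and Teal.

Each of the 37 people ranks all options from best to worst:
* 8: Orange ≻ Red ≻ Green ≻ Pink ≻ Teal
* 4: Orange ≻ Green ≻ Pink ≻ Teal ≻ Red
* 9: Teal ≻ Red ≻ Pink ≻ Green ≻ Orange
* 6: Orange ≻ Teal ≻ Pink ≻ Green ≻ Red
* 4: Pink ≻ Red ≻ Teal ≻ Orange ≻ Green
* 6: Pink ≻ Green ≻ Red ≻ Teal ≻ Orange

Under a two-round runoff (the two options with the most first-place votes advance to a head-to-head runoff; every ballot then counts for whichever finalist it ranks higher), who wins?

Pink

Round 1 first-place votes: Orange 18, Green 0, Pink 10, Red 0, Teal 9. Orange and Pink advance.
Runoff: Orange is ranked above Pink on 18 ballots, Pink above Orange on 19.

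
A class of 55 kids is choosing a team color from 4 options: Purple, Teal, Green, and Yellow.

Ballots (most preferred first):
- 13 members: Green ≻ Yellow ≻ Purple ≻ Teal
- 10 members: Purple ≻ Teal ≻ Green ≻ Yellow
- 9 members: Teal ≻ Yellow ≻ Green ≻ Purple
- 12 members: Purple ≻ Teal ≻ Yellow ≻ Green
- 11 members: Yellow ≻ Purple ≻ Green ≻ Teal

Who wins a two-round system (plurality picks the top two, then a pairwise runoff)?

Purple

Round 1 first-place votes: Purple 22, Teal 9, Green 13, Yellow 11. Purple and Green advance.
Runoff: Purple is ranked above Green on 33 ballots, Green above Purple on 22.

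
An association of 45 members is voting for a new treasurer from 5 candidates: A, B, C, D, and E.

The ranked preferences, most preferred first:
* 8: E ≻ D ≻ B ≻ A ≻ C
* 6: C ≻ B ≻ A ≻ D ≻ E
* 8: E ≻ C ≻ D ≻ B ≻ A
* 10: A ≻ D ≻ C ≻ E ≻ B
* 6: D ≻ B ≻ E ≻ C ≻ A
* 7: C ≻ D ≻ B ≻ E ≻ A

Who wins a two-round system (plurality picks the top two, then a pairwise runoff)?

C

Round 1 first-place votes: A 10, B 0, C 13, D 6, E 16. E and C advance.
Runoff: E is ranked above C on 22 ballots, C above E on 23.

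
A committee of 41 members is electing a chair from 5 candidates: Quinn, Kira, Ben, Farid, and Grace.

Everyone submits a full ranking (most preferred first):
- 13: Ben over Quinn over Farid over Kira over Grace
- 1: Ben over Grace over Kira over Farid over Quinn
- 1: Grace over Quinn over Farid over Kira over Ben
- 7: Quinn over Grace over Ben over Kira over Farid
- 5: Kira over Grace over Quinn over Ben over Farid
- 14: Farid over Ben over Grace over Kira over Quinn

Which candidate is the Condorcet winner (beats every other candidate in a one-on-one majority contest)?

Ben vs Quinn: 28–13
Ben vs Kira: 35–6
Ben vs Farid: 26–15
Ben vs Grace: 28–13
Ben beats every other candidate.

Ben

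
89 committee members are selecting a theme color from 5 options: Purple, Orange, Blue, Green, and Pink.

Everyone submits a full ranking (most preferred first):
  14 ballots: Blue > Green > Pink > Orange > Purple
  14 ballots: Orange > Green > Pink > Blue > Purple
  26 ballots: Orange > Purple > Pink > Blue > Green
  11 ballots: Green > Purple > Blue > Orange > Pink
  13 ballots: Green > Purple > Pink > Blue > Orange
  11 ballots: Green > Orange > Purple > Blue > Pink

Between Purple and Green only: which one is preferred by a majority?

Green

Purple is ranked above Green on 26 ballots; Green above Purple on 63.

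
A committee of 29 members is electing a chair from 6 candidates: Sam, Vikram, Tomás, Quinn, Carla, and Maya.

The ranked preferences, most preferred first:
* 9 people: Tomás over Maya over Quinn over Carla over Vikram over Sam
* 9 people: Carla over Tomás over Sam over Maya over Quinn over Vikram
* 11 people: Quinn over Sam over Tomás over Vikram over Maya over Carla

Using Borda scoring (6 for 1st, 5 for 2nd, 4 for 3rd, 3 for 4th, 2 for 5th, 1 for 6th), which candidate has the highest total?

Sam: 9×1 + 9×4 + 11×5 = 100
Vikram: 9×2 + 9×1 + 11×3 = 60
Tomás: 9×6 + 9×5 + 11×4 = 143
Quinn: 9×4 + 9×2 + 11×6 = 120
Carla: 9×3 + 9×6 + 11×1 = 92
Maya: 9×5 + 9×3 + 11×2 = 94

Tomás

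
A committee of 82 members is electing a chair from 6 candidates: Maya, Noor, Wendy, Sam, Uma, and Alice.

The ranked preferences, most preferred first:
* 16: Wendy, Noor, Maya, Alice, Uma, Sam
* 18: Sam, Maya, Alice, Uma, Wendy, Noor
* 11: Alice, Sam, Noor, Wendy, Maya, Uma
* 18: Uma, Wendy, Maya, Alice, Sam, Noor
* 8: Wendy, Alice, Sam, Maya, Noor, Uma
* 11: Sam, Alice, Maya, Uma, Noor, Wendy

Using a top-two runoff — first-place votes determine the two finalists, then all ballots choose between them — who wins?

Wendy

Round 1 first-place votes: Maya 0, Noor 0, Wendy 24, Sam 29, Uma 18, Alice 11. Sam and Wendy advance.
Runoff: Sam is ranked above Wendy on 40 ballots, Wendy above Sam on 42.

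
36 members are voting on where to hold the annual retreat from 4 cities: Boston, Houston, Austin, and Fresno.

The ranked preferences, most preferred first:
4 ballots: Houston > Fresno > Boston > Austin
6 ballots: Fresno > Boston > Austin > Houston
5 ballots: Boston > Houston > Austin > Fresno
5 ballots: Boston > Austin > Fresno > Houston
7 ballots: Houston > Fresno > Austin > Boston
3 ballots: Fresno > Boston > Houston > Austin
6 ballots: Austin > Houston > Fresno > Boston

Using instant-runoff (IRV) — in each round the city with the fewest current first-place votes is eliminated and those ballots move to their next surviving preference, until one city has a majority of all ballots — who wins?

Round 1: Boston 10, Houston 11, Austin 6, Fresno 9. Austin eliminated.
Round 2: Boston 10, Houston 17, Fresno 9. Fresno eliminated.
Round 3: Boston 19, Houston 17. Boston has a majority (≥19).

Boston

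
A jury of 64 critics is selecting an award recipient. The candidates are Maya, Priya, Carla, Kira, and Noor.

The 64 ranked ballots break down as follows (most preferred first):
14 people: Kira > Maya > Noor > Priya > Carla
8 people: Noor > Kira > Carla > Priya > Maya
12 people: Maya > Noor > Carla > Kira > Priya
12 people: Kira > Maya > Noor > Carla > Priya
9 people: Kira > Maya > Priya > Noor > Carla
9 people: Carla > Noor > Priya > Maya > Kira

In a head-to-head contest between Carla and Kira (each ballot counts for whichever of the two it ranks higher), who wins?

Kira

Carla is ranked above Kira on 21 ballots; Kira above Carla on 43.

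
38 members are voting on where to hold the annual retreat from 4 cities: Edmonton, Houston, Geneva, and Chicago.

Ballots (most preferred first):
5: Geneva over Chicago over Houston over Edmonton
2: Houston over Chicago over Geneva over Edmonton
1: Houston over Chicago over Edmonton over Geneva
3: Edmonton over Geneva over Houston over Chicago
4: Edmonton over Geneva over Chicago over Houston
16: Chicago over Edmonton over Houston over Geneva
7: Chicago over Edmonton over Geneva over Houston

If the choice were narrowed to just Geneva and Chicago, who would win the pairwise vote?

Geneva is ranked above Chicago on 12 ballots; Chicago above Geneva on 26.

Chicago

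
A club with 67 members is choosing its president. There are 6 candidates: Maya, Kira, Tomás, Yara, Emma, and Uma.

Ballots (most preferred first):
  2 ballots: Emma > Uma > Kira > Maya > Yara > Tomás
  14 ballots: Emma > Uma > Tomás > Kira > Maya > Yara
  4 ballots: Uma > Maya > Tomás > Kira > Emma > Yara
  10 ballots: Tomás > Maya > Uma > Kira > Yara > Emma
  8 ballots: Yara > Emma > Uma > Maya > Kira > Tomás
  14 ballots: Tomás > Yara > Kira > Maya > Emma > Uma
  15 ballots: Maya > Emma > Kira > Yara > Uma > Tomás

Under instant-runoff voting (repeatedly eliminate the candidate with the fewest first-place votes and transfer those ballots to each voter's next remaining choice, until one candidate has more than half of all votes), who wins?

Round 1: Maya 15, Kira 0, Tomás 24, Yara 8, Emma 16, Uma 4. Kira eliminated.
Round 2: Maya 15, Tomás 24, Yara 8, Emma 16, Uma 4. Uma eliminated.
Round 3: Maya 19, Tomás 24, Yara 8, Emma 16. Yara eliminated.
Round 4: Maya 19, Tomás 24, Emma 24. Maya eliminated.
Round 5: Tomás 28, Emma 39. Emma has a majority (≥34).

Emma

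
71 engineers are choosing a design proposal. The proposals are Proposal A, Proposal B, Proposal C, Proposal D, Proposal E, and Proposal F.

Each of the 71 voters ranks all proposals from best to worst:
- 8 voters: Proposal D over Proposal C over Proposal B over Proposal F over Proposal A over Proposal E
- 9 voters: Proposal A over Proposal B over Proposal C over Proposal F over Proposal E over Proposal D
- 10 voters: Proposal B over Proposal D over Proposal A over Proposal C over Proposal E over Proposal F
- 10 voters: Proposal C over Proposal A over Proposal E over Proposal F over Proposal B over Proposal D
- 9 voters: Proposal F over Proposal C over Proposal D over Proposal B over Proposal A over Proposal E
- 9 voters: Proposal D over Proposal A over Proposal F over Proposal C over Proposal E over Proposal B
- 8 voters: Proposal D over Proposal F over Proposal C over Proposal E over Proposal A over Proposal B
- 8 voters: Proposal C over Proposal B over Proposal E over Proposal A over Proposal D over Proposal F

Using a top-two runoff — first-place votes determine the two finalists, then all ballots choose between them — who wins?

Proposal C

Round 1 first-place votes: Proposal A 9, Proposal B 10, Proposal C 18, Proposal D 25, Proposal E 0, Proposal F 9. Proposal D and Proposal C advance.
Runoff: Proposal D is ranked above Proposal C on 35 ballots, Proposal C above Proposal D on 36.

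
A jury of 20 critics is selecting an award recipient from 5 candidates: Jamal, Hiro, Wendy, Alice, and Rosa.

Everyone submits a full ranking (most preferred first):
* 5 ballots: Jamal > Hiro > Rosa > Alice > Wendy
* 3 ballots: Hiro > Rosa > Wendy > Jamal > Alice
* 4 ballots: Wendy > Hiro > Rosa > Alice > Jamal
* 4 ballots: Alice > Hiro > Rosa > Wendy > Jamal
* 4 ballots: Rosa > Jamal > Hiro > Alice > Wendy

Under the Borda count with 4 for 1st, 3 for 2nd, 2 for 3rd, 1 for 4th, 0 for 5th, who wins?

Hiro

Jamal: 5×4 + 3×1 + 4×0 + 4×0 + 4×3 = 35
Hiro: 5×3 + 3×4 + 4×3 + 4×3 + 4×2 = 59
Wendy: 5×0 + 3×2 + 4×4 + 4×1 + 4×0 = 26
Alice: 5×1 + 3×0 + 4×1 + 4×4 + 4×1 = 29
Rosa: 5×2 + 3×3 + 4×2 + 4×2 + 4×4 = 51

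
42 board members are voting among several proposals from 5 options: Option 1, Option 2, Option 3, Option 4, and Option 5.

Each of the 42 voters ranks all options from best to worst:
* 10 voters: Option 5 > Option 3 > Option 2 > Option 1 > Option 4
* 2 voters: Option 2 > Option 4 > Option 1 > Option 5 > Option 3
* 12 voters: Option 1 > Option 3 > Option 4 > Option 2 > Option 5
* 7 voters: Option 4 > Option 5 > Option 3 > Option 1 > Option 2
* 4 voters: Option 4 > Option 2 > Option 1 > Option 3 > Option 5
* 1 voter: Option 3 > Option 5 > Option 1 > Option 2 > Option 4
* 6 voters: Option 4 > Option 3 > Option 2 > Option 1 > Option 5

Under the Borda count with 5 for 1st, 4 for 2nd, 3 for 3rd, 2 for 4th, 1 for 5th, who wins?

Option 1: 10×2 + 2×3 + 12×5 + 7×2 + 4×3 + 1×3 + 6×2 = 127
Option 2: 10×3 + 2×5 + 12×2 + 7×1 + 4×4 + 1×2 + 6×3 = 107
Option 3: 10×4 + 2×1 + 12×4 + 7×3 + 4×2 + 1×5 + 6×4 = 148
Option 4: 10×1 + 2×4 + 12×3 + 7×5 + 4×5 + 1×1 + 6×5 = 140
Option 5: 10×5 + 2×2 + 12×1 + 7×4 + 4×1 + 1×4 + 6×1 = 108

Option 3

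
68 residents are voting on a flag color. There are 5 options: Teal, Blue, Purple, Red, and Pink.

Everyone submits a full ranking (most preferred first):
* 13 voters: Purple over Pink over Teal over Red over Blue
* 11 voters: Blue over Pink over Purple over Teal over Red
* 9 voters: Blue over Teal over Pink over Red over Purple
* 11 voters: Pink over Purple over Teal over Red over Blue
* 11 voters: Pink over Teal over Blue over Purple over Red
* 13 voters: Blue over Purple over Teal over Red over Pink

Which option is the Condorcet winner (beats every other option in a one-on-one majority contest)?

Pink vs Teal: 46–22
Pink vs Blue: 35–33
Pink vs Purple: 42–26
Pink vs Red: 55–13
Pink beats every other option.

Pink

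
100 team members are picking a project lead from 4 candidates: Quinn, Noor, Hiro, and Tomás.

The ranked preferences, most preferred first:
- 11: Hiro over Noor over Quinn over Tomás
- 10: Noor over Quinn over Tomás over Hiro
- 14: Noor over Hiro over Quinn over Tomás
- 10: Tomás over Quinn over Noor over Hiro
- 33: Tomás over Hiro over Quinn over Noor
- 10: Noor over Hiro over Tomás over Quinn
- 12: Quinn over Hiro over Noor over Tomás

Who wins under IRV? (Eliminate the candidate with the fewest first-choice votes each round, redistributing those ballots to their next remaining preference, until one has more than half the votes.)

Round 1: Quinn 12, Noor 34, Hiro 11, Tomás 43. Hiro eliminated.
Round 2: Quinn 12, Noor 45, Tomás 43. Quinn eliminated.
Round 3: Noor 57, Tomás 43. Noor has a majority (≥51).

Noor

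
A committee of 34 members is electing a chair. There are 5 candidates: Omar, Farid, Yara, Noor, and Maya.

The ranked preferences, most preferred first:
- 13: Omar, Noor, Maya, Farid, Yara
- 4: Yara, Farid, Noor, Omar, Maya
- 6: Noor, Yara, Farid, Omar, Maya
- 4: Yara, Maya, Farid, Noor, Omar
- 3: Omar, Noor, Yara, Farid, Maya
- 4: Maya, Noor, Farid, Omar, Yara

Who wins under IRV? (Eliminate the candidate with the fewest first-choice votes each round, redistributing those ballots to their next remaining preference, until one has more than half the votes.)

Noor

Round 1: Omar 16, Farid 0, Yara 8, Noor 6, Maya 4. Farid eliminated.
Round 2: Omar 16, Yara 8, Noor 6, Maya 4. Maya eliminated.
Round 3: Omar 16, Yara 8, Noor 10. Yara eliminated.
Round 4: Omar 16, Noor 18. Noor has a majority (≥18).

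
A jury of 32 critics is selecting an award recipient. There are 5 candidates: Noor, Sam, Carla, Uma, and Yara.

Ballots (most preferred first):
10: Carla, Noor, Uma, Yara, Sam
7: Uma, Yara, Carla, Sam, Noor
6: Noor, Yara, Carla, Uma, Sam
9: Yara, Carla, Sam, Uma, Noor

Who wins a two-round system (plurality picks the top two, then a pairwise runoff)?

Round 1 first-place votes: Noor 6, Sam 0, Carla 10, Uma 7, Yara 9. Carla and Yara advance.
Runoff: Carla is ranked above Yara on 10 ballots, Yara above Carla on 22.

Yara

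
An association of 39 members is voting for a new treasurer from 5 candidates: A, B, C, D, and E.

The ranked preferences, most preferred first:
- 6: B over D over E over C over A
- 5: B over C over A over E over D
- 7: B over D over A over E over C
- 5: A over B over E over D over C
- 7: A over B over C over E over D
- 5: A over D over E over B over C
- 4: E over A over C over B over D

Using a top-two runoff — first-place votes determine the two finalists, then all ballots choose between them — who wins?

A

Round 1 first-place votes: A 17, B 18, C 0, D 0, E 4. B and A advance.
Runoff: B is ranked above A on 18 ballots, A above B on 21.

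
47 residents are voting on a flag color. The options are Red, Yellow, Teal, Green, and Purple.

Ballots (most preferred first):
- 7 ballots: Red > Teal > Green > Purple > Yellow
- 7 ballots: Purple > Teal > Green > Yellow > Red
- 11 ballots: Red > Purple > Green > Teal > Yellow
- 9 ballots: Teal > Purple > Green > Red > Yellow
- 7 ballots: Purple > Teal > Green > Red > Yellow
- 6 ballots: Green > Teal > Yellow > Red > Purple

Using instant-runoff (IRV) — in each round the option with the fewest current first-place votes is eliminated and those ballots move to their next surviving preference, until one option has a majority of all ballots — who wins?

Round 1: Red 18, Yellow 0, Teal 9, Green 6, Purple 14. Yellow eliminated.
Round 2: Red 18, Teal 9, Green 6, Purple 14. Green eliminated.
Round 3: Red 18, Teal 15, Purple 14. Purple eliminated.
Round 4: Red 18, Teal 29. Teal has a majority (≥24).

Teal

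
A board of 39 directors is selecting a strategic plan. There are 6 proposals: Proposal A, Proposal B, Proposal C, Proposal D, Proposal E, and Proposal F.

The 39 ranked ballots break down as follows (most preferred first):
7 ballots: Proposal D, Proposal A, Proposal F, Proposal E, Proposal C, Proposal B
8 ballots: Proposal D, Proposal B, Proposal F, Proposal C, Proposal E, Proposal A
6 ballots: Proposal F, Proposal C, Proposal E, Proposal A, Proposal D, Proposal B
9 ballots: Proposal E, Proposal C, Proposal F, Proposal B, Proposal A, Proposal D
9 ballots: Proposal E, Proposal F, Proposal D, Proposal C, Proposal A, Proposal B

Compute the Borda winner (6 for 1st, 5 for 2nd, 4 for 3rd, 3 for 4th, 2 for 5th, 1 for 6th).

Proposal F

Proposal A: 7×5 + 8×1 + 6×3 + 9×2 + 9×2 = 97
Proposal B: 7×1 + 8×5 + 6×1 + 9×3 + 9×1 = 89
Proposal C: 7×2 + 8×3 + 6×5 + 9×5 + 9×3 = 140
Proposal D: 7×6 + 8×6 + 6×2 + 9×1 + 9×4 = 147
Proposal E: 7×3 + 8×2 + 6×4 + 9×6 + 9×6 = 169
Proposal F: 7×4 + 8×4 + 6×6 + 9×4 + 9×5 = 177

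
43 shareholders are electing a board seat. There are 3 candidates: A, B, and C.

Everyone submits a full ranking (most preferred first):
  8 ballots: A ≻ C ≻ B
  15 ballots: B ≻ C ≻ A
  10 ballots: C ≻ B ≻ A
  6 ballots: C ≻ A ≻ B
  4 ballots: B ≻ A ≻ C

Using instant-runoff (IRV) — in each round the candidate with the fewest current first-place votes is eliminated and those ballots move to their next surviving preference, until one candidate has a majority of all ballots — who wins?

C

Round 1: A 8, B 19, C 16. A eliminated.
Round 2: B 19, C 24. C has a majority (≥22).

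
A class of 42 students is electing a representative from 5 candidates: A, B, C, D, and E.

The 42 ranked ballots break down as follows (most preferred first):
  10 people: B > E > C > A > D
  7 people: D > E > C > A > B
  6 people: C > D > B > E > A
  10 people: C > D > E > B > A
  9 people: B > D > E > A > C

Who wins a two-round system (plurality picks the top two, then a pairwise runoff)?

Round 1 first-place votes: A 0, B 19, C 16, D 7, E 0. B and C advance.
Runoff: B is ranked above C on 19 ballots, C above B on 23.

C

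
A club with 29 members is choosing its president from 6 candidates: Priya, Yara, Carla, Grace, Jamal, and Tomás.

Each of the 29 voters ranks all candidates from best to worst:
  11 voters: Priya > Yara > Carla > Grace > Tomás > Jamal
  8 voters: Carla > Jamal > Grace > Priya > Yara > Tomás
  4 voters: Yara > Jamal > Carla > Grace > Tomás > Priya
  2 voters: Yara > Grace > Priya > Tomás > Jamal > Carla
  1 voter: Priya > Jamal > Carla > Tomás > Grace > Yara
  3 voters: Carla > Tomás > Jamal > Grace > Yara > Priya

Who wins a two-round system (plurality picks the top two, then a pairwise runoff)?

Round 1 first-place votes: Priya 12, Yara 6, Carla 11, Grace 0, Jamal 0, Tomás 0. Priya and Carla advance.
Runoff: Priya is ranked above Carla on 14 ballots, Carla above Priya on 15.

Carla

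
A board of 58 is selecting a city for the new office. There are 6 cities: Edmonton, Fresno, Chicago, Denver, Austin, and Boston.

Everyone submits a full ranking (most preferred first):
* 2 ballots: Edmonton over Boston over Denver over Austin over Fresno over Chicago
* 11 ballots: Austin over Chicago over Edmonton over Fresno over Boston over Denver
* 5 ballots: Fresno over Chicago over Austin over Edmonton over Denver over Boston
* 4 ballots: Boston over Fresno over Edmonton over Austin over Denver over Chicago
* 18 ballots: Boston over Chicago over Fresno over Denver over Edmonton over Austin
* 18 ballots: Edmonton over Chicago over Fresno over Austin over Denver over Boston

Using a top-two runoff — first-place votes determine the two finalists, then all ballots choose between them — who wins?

Edmonton

Round 1 first-place votes: Edmonton 20, Fresno 5, Chicago 0, Denver 0, Austin 11, Boston 22. Boston and Edmonton advance.
Runoff: Boston is ranked above Edmonton on 22 ballots, Edmonton above Boston on 36.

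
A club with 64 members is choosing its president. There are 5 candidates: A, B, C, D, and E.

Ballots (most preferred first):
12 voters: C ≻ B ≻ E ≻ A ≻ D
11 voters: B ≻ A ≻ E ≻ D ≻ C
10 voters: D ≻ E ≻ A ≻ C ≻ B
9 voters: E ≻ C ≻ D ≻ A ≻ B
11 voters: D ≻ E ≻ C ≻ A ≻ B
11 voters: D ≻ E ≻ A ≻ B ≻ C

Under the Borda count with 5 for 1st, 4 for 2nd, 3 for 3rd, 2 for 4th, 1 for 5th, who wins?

E

A: 12×2 + 11×4 + 10×3 + 9×2 + 11×2 + 11×3 = 171
B: 12×4 + 11×5 + 10×1 + 9×1 + 11×1 + 11×2 = 155
C: 12×5 + 11×1 + 10×2 + 9×4 + 11×3 + 11×1 = 171
D: 12×1 + 11×2 + 10×5 + 9×3 + 11×5 + 11×5 = 221
E: 12×3 + 11×3 + 10×4 + 9×5 + 11×4 + 11×4 = 242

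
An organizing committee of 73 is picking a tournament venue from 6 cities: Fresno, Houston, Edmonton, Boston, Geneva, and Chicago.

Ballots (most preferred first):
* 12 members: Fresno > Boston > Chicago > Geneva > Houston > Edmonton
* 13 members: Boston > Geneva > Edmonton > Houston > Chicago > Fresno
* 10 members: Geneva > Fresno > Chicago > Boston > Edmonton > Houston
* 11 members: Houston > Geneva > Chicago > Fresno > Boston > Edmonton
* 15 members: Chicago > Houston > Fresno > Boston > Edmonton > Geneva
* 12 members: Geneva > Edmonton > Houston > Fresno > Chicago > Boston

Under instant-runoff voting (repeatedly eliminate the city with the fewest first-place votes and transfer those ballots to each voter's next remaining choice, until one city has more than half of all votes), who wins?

Boston

Round 1: Fresno 12, Houston 11, Edmonton 0, Boston 13, Geneva 22, Chicago 15. Edmonton eliminated.
Round 2: Fresno 12, Houston 11, Boston 13, Geneva 22, Chicago 15. Houston eliminated.
Round 3: Fresno 12, Boston 13, Geneva 33, Chicago 15. Fresno eliminated.
Round 4: Boston 25, Geneva 33, Chicago 15. Chicago eliminated.
Round 5: Boston 40, Geneva 33. Boston has a majority (≥37).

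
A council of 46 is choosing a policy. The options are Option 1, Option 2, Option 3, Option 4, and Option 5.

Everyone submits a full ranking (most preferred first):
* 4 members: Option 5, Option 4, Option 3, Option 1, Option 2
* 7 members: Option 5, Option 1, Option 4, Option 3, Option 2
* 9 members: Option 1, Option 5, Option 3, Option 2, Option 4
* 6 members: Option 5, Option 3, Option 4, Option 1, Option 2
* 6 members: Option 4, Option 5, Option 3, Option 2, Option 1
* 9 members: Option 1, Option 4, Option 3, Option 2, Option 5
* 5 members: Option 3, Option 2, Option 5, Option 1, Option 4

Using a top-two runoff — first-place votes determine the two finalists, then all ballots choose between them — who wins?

Option 5

Round 1 first-place votes: Option 1 18, Option 2 0, Option 3 5, Option 4 6, Option 5 17. Option 1 and Option 5 advance.
Runoff: Option 1 is ranked above Option 5 on 18 ballots, Option 5 above Option 1 on 28.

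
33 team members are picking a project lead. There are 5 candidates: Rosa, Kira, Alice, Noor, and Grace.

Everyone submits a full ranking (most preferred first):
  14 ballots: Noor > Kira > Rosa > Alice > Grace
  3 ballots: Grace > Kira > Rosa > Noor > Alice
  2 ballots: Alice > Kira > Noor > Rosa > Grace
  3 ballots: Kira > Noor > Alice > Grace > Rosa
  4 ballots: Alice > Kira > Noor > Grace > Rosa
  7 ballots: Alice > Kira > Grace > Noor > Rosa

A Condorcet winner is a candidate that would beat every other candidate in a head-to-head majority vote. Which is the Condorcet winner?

Kira vs Rosa: 33–0
Kira vs Alice: 20–13
Kira vs Noor: 19–14
Kira vs Grace: 30–3
Kira beats every other candidate.

Kira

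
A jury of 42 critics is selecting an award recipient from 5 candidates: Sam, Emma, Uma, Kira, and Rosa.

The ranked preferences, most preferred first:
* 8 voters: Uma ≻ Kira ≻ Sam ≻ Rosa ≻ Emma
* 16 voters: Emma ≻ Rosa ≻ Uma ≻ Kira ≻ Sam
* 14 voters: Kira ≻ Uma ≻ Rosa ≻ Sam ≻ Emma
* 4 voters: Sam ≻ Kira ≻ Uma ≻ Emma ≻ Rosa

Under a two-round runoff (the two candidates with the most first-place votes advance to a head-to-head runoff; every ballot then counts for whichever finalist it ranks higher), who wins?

Round 1 first-place votes: Sam 4, Emma 16, Uma 8, Kira 14, Rosa 0. Emma and Kira advance.
Runoff: Emma is ranked above Kira on 16 ballots, Kira above Emma on 26.

Kira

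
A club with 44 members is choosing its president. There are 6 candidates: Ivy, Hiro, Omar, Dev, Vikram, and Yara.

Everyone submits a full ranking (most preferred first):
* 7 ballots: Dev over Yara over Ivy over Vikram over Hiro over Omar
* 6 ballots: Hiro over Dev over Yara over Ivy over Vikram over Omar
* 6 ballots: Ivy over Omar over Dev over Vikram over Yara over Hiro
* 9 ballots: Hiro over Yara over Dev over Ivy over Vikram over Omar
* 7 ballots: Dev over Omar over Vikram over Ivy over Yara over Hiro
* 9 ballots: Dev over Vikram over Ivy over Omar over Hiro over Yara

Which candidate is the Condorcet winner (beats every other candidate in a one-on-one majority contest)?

Dev vs Ivy: 38–6
Dev vs Hiro: 29–15
Dev vs Omar: 38–6
Dev vs Vikram: 44–0
Dev vs Yara: 35–9
Dev beats every other candidate.

Dev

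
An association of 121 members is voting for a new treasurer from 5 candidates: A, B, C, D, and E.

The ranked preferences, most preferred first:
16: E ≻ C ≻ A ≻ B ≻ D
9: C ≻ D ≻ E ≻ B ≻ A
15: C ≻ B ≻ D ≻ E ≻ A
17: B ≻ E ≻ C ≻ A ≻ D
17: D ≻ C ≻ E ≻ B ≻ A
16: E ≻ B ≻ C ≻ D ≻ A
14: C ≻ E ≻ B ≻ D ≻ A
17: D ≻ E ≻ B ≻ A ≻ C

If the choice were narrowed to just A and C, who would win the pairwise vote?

A is ranked above C on 17 ballots; C above A on 104.

C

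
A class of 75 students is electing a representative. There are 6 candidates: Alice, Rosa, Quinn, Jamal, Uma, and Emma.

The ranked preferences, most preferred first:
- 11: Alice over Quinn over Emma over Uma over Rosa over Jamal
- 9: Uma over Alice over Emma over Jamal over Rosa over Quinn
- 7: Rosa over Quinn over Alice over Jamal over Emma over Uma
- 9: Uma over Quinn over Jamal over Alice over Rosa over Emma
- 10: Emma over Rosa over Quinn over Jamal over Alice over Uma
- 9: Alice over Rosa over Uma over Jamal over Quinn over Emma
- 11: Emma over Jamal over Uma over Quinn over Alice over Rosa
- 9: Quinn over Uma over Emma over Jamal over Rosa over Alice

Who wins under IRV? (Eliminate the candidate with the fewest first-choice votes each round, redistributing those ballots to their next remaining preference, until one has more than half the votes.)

Uma

Round 1: Alice 20, Rosa 7, Quinn 9, Jamal 0, Uma 18, Emma 21. Jamal eliminated.
Round 2: Alice 20, Rosa 7, Quinn 9, Uma 18, Emma 21. Rosa eliminated.
Round 3: Alice 20, Quinn 16, Uma 18, Emma 21. Quinn eliminated.
Round 4: Alice 27, Uma 27, Emma 21. Emma eliminated.
Round 5: Alice 37, Uma 38. Uma has a majority (≥38).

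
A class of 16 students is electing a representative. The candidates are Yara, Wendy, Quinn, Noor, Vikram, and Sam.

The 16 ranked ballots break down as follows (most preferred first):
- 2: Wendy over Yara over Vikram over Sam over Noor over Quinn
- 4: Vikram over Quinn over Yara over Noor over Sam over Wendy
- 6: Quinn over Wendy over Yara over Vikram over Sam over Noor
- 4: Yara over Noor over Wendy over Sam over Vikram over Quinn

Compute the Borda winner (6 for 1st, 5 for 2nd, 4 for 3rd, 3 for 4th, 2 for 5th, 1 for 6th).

Yara: 2×5 + 4×4 + 6×4 + 4×6 = 74
Wendy: 2×6 + 4×1 + 6×5 + 4×4 = 62
Quinn: 2×1 + 4×5 + 6×6 + 4×1 = 62
Noor: 2×2 + 4×3 + 6×1 + 4×5 = 42
Vikram: 2×4 + 4×6 + 6×3 + 4×2 = 58
Sam: 2×3 + 4×2 + 6×2 + 4×3 = 38

Yara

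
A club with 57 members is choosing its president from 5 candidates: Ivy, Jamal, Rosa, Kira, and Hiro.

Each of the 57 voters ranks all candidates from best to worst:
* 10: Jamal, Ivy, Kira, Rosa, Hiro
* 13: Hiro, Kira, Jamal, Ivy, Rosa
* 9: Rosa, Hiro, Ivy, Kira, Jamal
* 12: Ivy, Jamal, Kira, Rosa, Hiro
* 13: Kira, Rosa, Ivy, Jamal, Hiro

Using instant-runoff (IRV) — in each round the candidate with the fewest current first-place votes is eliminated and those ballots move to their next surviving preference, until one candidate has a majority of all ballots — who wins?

Ivy

Round 1: Ivy 12, Jamal 10, Rosa 9, Kira 13, Hiro 13. Rosa eliminated.
Round 2: Ivy 12, Jamal 10, Kira 13, Hiro 22. Jamal eliminated.
Round 3: Ivy 22, Kira 13, Hiro 22. Kira eliminated.
Round 4: Ivy 35, Hiro 22. Ivy has a majority (≥29).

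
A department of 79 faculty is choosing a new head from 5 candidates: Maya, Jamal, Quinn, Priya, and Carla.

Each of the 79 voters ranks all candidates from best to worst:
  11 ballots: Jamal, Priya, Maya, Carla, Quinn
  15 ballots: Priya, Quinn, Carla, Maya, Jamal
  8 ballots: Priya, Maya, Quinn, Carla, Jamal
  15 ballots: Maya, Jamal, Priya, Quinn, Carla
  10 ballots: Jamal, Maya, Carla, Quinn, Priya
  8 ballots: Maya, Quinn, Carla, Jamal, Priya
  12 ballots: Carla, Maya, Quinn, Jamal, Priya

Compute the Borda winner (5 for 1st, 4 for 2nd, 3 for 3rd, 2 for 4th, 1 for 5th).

Maya

Maya: 11×3 + 15×2 + 8×4 + 15×5 + 10×4 + 8×5 + 12×4 = 298
Jamal: 11×5 + 15×1 + 8×1 + 15×4 + 10×5 + 8×2 + 12×2 = 228
Quinn: 11×1 + 15×4 + 8×3 + 15×2 + 10×2 + 8×4 + 12×3 = 213
Priya: 11×4 + 15×5 + 8×5 + 15×3 + 10×1 + 8×1 + 12×1 = 234
Carla: 11×2 + 15×3 + 8×2 + 15×1 + 10×3 + 8×3 + 12×5 = 212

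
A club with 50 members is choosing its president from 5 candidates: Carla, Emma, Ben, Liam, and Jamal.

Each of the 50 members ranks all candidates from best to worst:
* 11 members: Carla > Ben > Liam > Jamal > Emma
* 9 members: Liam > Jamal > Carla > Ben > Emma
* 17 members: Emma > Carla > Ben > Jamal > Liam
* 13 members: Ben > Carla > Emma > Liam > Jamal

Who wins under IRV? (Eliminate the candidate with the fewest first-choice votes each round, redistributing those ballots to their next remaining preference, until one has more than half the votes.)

Carla

Round 1: Carla 11, Emma 17, Ben 13, Liam 9, Jamal 0. Jamal eliminated.
Round 2: Carla 11, Emma 17, Ben 13, Liam 9. Liam eliminated.
Round 3: Carla 20, Emma 17, Ben 13. Ben eliminated.
Round 4: Carla 33, Emma 17. Carla has a majority (≥26).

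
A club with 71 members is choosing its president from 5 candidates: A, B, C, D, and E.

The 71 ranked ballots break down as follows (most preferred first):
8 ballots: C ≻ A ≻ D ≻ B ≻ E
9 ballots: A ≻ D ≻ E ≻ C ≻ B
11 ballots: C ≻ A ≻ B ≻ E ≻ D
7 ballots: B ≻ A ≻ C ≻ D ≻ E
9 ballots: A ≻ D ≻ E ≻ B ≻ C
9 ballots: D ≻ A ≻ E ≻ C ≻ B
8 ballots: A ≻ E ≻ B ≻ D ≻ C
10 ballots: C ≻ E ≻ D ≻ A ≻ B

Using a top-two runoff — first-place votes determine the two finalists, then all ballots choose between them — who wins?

A

Round 1 first-place votes: A 26, B 7, C 29, D 9, E 0. C and A advance.
Runoff: C is ranked above A on 29 ballots, A above C on 42.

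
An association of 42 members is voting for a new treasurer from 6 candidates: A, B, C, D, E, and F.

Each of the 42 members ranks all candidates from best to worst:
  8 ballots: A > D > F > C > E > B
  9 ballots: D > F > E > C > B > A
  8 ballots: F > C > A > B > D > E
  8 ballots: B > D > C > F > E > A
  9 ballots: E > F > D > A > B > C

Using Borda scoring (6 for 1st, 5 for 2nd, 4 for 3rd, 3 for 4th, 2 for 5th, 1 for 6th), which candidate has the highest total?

F

A: 8×6 + 9×1 + 8×4 + 8×1 + 9×3 = 124
B: 8×1 + 9×2 + 8×3 + 8×6 + 9×2 = 116
C: 8×3 + 9×3 + 8×5 + 8×4 + 9×1 = 132
D: 8×5 + 9×6 + 8×2 + 8×5 + 9×4 = 186
E: 8×2 + 9×4 + 8×1 + 8×2 + 9×6 = 130
F: 8×4 + 9×5 + 8×6 + 8×3 + 9×5 = 194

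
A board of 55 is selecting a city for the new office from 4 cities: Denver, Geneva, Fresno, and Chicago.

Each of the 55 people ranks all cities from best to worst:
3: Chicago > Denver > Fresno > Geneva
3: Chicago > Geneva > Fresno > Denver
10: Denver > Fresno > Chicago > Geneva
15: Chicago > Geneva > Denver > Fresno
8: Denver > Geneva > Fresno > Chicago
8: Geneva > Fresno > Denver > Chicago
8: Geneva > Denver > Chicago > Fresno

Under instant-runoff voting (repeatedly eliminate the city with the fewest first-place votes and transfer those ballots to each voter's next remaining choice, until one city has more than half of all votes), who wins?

Round 1: Denver 18, Geneva 16, Fresno 0, Chicago 21. Fresno eliminated.
Round 2: Denver 18, Geneva 16, Chicago 21. Geneva eliminated.
Round 3: Denver 34, Chicago 21. Denver has a majority (≥28).

Denver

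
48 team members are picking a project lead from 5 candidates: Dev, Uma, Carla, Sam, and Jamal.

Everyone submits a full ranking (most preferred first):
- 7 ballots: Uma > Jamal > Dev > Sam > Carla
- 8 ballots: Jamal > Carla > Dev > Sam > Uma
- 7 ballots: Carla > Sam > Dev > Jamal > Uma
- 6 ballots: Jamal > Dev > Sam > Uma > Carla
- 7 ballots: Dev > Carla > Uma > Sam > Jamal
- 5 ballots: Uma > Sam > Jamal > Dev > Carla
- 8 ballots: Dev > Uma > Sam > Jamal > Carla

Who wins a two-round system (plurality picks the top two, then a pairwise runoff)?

Round 1 first-place votes: Dev 15, Uma 12, Carla 7, Sam 0, Jamal 14. Dev and Jamal advance.
Runoff: Dev is ranked above Jamal on 22 ballots, Jamal above Dev on 26.

Jamal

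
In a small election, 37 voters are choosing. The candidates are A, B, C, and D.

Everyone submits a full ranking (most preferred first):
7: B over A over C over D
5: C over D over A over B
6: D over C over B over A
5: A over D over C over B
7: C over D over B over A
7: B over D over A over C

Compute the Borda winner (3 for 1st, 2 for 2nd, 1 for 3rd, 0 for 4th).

D

A: 7×2 + 5×1 + 6×0 + 5×3 + 7×0 + 7×1 = 41
B: 7×3 + 5×0 + 6×1 + 5×0 + 7×1 + 7×3 = 55
C: 7×1 + 5×3 + 6×2 + 5×1 + 7×3 + 7×0 = 60
D: 7×0 + 5×2 + 6×3 + 5×2 + 7×2 + 7×2 = 66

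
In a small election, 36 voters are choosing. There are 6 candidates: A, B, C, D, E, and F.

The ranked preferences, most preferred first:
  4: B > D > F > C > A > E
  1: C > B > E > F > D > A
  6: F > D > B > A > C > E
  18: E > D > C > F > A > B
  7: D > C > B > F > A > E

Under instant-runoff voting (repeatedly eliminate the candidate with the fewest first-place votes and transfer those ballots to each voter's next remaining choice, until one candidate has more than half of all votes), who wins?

E

Round 1: A 0, B 4, C 1, D 7, E 18, F 6. A eliminated.
Round 2: B 4, C 1, D 7, E 18, F 6. C eliminated.
Round 3: B 5, D 7, E 18, F 6. B eliminated.
Round 4: D 11, E 19, F 6. E has a majority (≥19).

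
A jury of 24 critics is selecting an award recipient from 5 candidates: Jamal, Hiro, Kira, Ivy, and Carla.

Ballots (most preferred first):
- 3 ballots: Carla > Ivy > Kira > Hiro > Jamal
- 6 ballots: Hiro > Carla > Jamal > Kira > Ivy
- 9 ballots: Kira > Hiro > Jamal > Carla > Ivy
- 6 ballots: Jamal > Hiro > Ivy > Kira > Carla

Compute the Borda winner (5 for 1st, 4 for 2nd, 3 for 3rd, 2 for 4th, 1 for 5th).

Hiro

Jamal: 3×1 + 6×3 + 9×3 + 6×5 = 78
Hiro: 3×2 + 6×5 + 9×4 + 6×4 = 96
Kira: 3×3 + 6×2 + 9×5 + 6×2 = 78
Ivy: 3×4 + 6×1 + 9×1 + 6×3 = 45
Carla: 3×5 + 6×4 + 9×2 + 6×1 = 63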